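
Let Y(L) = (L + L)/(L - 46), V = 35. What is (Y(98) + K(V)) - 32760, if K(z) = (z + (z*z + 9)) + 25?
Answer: -409009/13 ≈ -31462.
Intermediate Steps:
K(z) = 34 + z + z² (K(z) = (z + (z² + 9)) + 25 = (z + (9 + z²)) + 25 = (9 + z + z²) + 25 = 34 + z + z²)
Y(L) = 2*L/(-46 + L) (Y(L) = (2*L)/(-46 + L) = 2*L/(-46 + L))
(Y(98) + K(V)) - 32760 = (2*98/(-46 + 98) + (34 + 35 + 35²)) - 32760 = (2*98/52 + (34 + 35 + 1225)) - 32760 = (2*98*(1/52) + 1294) - 32760 = (49/13 + 1294) - 32760 = 16871/13 - 32760 = -409009/13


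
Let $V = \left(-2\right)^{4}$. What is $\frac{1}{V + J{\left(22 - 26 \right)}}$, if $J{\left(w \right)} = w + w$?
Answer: $\frac{1}{8} \approx 0.125$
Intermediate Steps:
$J{\left(w \right)} = 2 w$
$V = 16$
$\frac{1}{V + J{\left(22 - 26 \right)}} = \frac{1}{16 + 2 \left(22 - 26\right)} = \frac{1}{16 + 2 \left(-4\right)} = \frac{1}{16 - 8} = \frac{1}{8}$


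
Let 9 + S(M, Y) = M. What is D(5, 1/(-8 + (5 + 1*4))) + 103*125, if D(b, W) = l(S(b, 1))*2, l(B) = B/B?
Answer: 12877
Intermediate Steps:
S(M, Y) = -9 + M
l(B) = 1
D(b, W) = 2 (D(b, W) = 1*2 = 2)
D(5, 1/(-8 + (5 + 1*4))) + 103*125 = 2 + 103*125 = 2 + 12875 = 12877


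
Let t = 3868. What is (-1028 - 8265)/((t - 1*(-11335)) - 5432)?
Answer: -9293/9771 ≈ -0.95108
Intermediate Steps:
(-1028 - 8265)/((t - 1*(-11335)) - 5432) = (-1028 - 8265)/((3868 - 1*(-11335)) - 5432) = -9293/((3868 + 11335) - 5432) = -9293/(15203 - 5432) = -9293/9771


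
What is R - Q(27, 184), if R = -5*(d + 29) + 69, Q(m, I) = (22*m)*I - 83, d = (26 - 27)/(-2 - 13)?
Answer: -327868/3 ≈ -1.0929e+5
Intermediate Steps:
d = 1/15 (d = -1/(-15) = -1*(-1/15) = 1/15 ≈ 0.066667)
Q(m, I) = -83 + 22*I*m (Q(m, I) = 22*I*m - 83 = -83 + 22*I*m)
R = -229/3 (R = -5*(1/15 + 29) + 69 = -5*436/15 + 69 = -436/3 + 69 = -229/3 ≈ -76.333)
R - Q(27, 184) = -229/3 - (-83 + 22*184*27) = -229/3 - (-83 + 109296) = -229/3 - 1*109213 = -229/3 - 109213 = -327868/3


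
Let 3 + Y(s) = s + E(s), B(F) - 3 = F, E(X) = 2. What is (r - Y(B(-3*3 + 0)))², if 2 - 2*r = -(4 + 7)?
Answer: 729/4 ≈ 182.25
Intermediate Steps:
B(F) = 3 + F
r = 13/2 (r = 1 - (-1)*(4 + 7)/2 = 1 - (-1)*11/2 = 1 - ½*(-11) = 1 + 11/2 = 13/2 ≈ 6.5000)
Y(s) = -1 + s (Y(s) = -3 + (s + 2) = -3 + (2 + s) = -1 + s)
(r - Y(B(-3*3 + 0)))² = (13/2 - (-1 + (3 + (-3*3 + 0))))² = (13/2 - (-1 + (3 + (-9 + 0))))² = (13/2 - (-1 + (3 - 9)))² = (13/2 - (-1 - 6))² = (13/2 - 1*(-7))² = (13/2 + 7)² = (27/2)² = 729/4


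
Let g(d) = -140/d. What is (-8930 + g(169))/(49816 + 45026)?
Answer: -68605/728559 ≈ -0.094165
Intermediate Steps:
(-8930 + g(169))/(49816 + 45026) = (-8930 - 140/169)/(49816 + 45026) = (-8930 - 140*1/169)/94842 = (-8930 - 140/169)*(1/94842) = -1509310/169*1/94842 = -68605/728559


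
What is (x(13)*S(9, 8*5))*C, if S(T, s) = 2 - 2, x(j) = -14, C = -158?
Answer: 0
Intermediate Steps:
S(T, s) = 0
(x(13)*S(9, 8*5))*C = -14*0*(-158) = 0*(-158) = 0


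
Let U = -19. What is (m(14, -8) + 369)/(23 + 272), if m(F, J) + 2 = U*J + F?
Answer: 533/295 ≈ 1.8068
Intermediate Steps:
m(F, J) = -2 + F - 19*J (m(F, J) = -2 + (-19*J + F) = -2 + (F - 19*J) = -2 + F - 19*J)
(m(14, -8) + 369)/(23 + 272) = ((-2 + 14 - 19*(-8)) + 369)/(23 + 272) = ((-2 + 14 + 152) + 369)/295 = (164 + 369)*(1/295) = 533*(1/295) = 533/295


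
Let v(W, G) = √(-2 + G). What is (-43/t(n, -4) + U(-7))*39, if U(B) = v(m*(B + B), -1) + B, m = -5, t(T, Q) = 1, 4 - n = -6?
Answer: -1950 + 39*I*√3 ≈ -1950.0 + 67.55*I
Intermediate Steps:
n = 10 (n = 4 - 1*(-6) = 4 + 6 = 10)
U(B) = B + I*√3 (U(B) = √(-2 - 1) + B = √(-3) + B = I*√3 + B = B + I*√3)
(-43/t(n, -4) + U(-7))*39 = (-43/1 + (-7 + I*√3))*39 = (-43*1 + (-7 + I*√3))*39 = (-43 + (-7 + I*√3))*39 = (-50 + I*√3)*39 = -1950 + 39*I*√3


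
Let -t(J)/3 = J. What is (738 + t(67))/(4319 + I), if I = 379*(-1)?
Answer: 537/3940 ≈ 0.13629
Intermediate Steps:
I = -379
t(J) = -3*J
(738 + t(67))/(4319 + I) = (738 - 3*67)/(4319 - 379) = (738 - 201)/3940 = 537*(1/3940) = 537/3940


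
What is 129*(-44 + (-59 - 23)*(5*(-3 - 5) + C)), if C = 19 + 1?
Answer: 205884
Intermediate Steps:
C = 20
129*(-44 + (-59 - 23)*(5*(-3 - 5) + C)) = 129*(-44 + (-59 - 23)*(5*(-3 - 5) + 20)) = 129*(-44 - 82*(5*(-8) + 20)) = 129*(-44 - 82*(-40 + 20)) = 129*(-44 - 82*(-20)) = 129*(-44 + 1640) = 129*1596 = 205884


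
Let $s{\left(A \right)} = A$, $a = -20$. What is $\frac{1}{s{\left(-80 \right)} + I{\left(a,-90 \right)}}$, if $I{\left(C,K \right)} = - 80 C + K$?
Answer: $\frac{1}{1430} \approx 0.0006993$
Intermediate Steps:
$I{\left(C,K \right)} = K - 80 C$
$\frac{1}{s{\left(-80 \right)} + I{\left(a,-90 \right)}} = \frac{1}{-80 - -1510} = \frac{1}{-80 + \left(-90 + 1600\right)} = \frac{1}{-80 + 1510} = \frac{1}{1430}$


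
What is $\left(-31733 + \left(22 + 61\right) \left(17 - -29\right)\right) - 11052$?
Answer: $-38967$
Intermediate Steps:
$\left(-31733 + \left(22 + 61\right) \left(17 - -29\right)\right) - 11052 = \left(-31733 + 83 \left(17 + 29\right)\right) - 11052 = \left(-31733 + 83 \cdot 46\right) - 11052 = \left(-31733 + 3818\right) - 11052 = -27915 - 11052 = -38967$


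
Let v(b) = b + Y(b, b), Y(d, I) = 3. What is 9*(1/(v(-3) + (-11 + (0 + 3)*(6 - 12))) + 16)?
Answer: 4167/29 ≈ 143.69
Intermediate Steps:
v(b) = 3 + b (v(b) = b + 3 = 3 + b)
9*(1/(v(-3) + (-11 + (0 + 3)*(6 - 12))) + 16) = 9*(1/((3 - 3) + (-11 + (0 + 3)*(6 - 12))) + 16) = 9*(1/(0 + (-11 + 3*(-6))) + 16) = 9*(1/(0 + (-11 - 18)) + 16) = 9*(1/(0 - 29) + 16) = 9*(1/(-29) + 16) = 9*(-1/29 + 16) = 9*(463/29) = 4167/29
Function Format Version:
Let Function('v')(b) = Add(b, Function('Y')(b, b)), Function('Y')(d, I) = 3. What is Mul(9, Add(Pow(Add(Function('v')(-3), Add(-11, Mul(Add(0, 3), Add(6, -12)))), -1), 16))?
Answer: Rational(4167, 29) ≈ 143.69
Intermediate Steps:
Function('v')(b) = Add(3, b) (Function('v')(b) = Add(b, 3) = Add(3, b))
Mul(9, Add(Pow(Add(Function('v')(-3), Add(-11, Mul(Add(0, 3), Add(6, -12)))), -1), 16)) = Mul(9, Add(Pow(Add(Add(3, -3), Add(-11, Mul(Add(0, 3), Add(6, -12)))), -1), 16)) = Mul(9, Add(Pow(Add(0, Add(-11, Mul(3, -6))), -1), 16)) = Mul(9, Add(Pow(Add(0, Add(-11, -18)), -1), 16)) = Mul(9, Add(Pow(Add(0, -29), -1), 16)) = Mul(9, Add(Pow(-29, -1), 16)) = Mul(9, Add(Rational(-1, 29), 16)) = Mul(9, Rational(463, 29)) = Rational(4167, 29)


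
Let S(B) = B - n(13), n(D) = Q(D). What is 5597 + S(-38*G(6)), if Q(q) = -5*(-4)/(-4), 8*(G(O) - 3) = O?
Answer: 10919/2 ≈ 5459.5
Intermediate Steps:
G(O) = 3 + O/8
Q(q) = -5 (Q(q) = 20*(-¼) = -5)
n(D) = -5
S(B) = 5 + B (S(B) = B - 1*(-5) = B + 5 = 5 + B)
5597 + S(-38*G(6)) = 5597 + (5 - 38*(3 + (⅛)*6)) = 5597 + (5 - 38*(3 + ¾)) = 5597 + (5 - 38*15/4) = 5597 + (5 - 285/2) = 5597 - 275/2 = 10919/2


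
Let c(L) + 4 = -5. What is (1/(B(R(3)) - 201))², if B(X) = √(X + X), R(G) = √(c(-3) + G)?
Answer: (201 - 2^(¾)*3^(¼)*√I)⁻² ≈ 2.5137e-5 + 3.946e-7*I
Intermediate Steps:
c(L) = -9 (c(L) = -4 - 5 = -9)
R(G) = √(-9 + G)
B(X) = √2*√X (B(X) = √(2*X) = √2*√X)
(1/(B(R(3)) - 201))² = (1/(√2*√(√(-9 + 3)) - 201))² = (1/(√2*√(√(-6)) - 201))² = (1/(√2*√(I*√6) - 201))² = (1/(√2*(6^(¼)*√I) - 201))² = (1/(2^(¾)*3^(¼)*√I - 201))² = (1/(-201 + 2^(¾)*3^(¼)*√I))² = (-201 + 2^(¾)*3^(¼)*√I)⁻²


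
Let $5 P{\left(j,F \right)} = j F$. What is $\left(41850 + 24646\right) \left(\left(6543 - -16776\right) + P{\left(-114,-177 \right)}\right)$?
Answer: $\frac{9094857408}{5} \approx 1.819 \cdot 10^{9}$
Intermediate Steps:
$P{\left(j,F \right)} = \frac{F j}{5}$ ($P{\left(j,F \right)} = \frac{j F}{5} = \frac{F j}{5}$)
$\left(41850 + 24646\right) \left(\left(6543 - -16776\right) + P{\left(-114,-177 \right)}\right) = \left(41850 + 24646\right) \left(\left(6543 - -16776\right) + \frac{1}{5} \left(-177\right) \left(-114\right)\right) = 66496 \left(\left(6543 + 16776\right) + \frac{20178}{5}\right) = 66496 \left(23319 + \frac{20178}{5}\right) = 66496 \cdot \frac{136773}{5} = \frac{9094857408}{5}$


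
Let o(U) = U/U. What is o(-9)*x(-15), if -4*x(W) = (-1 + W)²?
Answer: -64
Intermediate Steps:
x(W) = -(-1 + W)²/4
o(U) = 1
o(-9)*x(-15) = 1*(-(-1 - 15)²/4) = 1*(-¼*(-16)²) = 1*(-¼*256) = 1*(-64) = -64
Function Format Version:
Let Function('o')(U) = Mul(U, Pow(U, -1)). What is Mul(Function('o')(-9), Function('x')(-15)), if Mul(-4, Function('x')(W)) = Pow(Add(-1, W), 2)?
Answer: -64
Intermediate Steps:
Function('x')(W) = Mul(Rational(-1, 4), Pow(Add(-1, W), 2))
Function('o')(U) = 1
Mul(Function('o')(-9), Function('x')(-15)) = Mul(1, Mul(Rational(-1, 4), Pow(Add(-1, -15), 2))) = Mul(1, Mul(Rational(-1, 4), Pow(-16, 2))) = Mul(1, Mul(Rational(-1, 4), 256)) = Mul(1, -64) = -64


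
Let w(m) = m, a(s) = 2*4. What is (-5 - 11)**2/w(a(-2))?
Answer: 32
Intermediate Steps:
a(s) = 8
(-5 - 11)**2/w(a(-2)) = (-5 - 11)**2/8 = (-16)**2*(1/8) = 256*(1/8) = 32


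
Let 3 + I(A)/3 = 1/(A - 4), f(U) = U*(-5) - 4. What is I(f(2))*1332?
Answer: -12210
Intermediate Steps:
f(U) = -4 - 5*U (f(U) = -5*U - 4 = -4 - 5*U)
I(A) = -9 + 3/(-4 + A) (I(A) = -9 + 3/(A - 4) = -9 + 3/(-4 + A))
I(f(2))*1332 = (3*(13 - 3*(-4 - 5*2))/(-4 + (-4 - 5*2)))*1332 = (3*(13 - 3*(-4 - 10))/(-4 + (-4 - 10)))*1332 = (3*(13 - 3*(-14))/(-4 - 14))*1332 = (3*(13 + 42)/(-18))*1332 = (3*(-1/18)*55)*1332 = -55/6*1332 = -12210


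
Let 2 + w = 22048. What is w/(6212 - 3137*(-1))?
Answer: 22046/9349 ≈ 2.3581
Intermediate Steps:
w = 22046 (w = -2 + 22048 = 22046)
w/(6212 - 3137*(-1)) = 22046/(6212 - 3137*(-1)) = 22046/(6212 + 3137) = 22046/9349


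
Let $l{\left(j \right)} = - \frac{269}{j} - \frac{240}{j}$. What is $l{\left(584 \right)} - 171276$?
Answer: $- \frac{100025693}{584} \approx -1.7128 \cdot 10^{5}$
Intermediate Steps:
$l{\left(j \right)} = - \frac{509}{j}$
$l{\left(584 \right)} - 171276 = - \frac{509}{584} - 171276 = - \frac{100025693}{584}$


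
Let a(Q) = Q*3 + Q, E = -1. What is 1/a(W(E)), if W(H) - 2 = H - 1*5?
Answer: -1/16 ≈ -0.062500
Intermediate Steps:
W(H) = -3 + H (W(H) = 2 + (H - 1*5) = 2 + (H - 5) = 2 + (-5 + H) = -3 + H)
a(Q) = 4*Q (a(Q) = 3*Q + Q = 4*Q)
1/a(W(E)) = 1/(4*(-3 - 1)) = 1/(4*(-4)) = 1/(-16) = -1/16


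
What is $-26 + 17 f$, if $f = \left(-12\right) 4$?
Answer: $-842$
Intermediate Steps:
$f = -48$
$-26 + 17 f = -26 + 17 \left(-48\right) = -26 - 816 = -842$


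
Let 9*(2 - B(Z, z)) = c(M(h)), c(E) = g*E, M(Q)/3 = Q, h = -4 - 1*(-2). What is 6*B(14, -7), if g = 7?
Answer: 40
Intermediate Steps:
h = -2 (h = -4 + 2 = -2)
M(Q) = 3*Q
c(E) = 7*E
B(Z, z) = 20/3 (B(Z, z) = 2 - 7*3*(-2)/9 = 2 - 7*(-6)/9 = 2 - 1/9*(-42) = 2 + 14/3 = 20/3)
6*B(14, -7) = 6*(20/3) = 40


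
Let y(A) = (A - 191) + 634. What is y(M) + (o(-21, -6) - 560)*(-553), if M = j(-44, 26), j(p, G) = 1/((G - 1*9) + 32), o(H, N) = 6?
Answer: 15033446/49 ≈ 3.0681e+5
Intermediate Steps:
j(p, G) = 1/(23 + G) (j(p, G) = 1/((G - 9) + 32) = 1/((-9 + G) + 32) = 1/(23 + G))
M = 1/49 (M = 1/(23 + 26) = 1/49 ≈ 0.020408)
y(A) = 443 + A (y(A) = (-191 + A) + 634 = 443 + A)
y(M) + (o(-21, -6) - 560)*(-553) = (443 + 1/49) + (6 - 560)*(-553) = 21708/49 - 554*(-553) = 21708/49 + 306362 = 15033446/49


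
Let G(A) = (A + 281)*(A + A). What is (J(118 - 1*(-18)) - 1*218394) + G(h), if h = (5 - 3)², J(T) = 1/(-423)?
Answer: -91416223/423 ≈ -2.1611e+5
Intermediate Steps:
J(T) = -1/423
h = 4 (h = 2² = 4)
G(A) = 2*A*(281 + A) (G(A) = (281 + A)*(2*A) = 2*A*(281 + A))
(J(118 - 1*(-18)) - 1*218394) + G(h) = (-1/423 - 1*218394) + 2*4*(281 + 4) = (-1/423 - 218394) + 2*4*285 = -92380663/423 + 2280 = -91416223/423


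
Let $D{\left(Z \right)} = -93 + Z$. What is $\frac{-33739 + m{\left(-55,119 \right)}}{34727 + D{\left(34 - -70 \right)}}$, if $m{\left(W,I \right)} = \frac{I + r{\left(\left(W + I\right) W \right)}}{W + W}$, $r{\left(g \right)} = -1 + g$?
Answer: $- \frac{926972}{955295} \approx -0.97035$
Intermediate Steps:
$m{\left(W,I \right)} = \frac{-1 + I + W \left(I + W\right)}{2 W}$ ($m{\left(W,I \right)} = \frac{I + \left(-1 + \left(W + I\right) W\right)}{W + W} = \frac{I + \left(-1 + \left(I + W\right) W\right)}{2 W} = \left(I + \left(-1 + W \left(I + W\right)\right)\right) \frac{1}{2 W} = \left(-1 + I + W \left(I + W\right)\right) \frac{1}{2 W} = \frac{-1 + I + W \left(I + W\right)}{2 W}$)
$\frac{-33739 + m{\left(-55,119 \right)}}{34727 + D{\left(34 - -70 \right)}} = \frac{-33739 + \frac{-1 + 119 - 55 \left(119 - 55\right)}{2 \left(-55\right)}}{34727 + \left(-93 + \left(34 - -70\right)\right)} = \frac{-33739 + \frac{1}{2} \left(- \frac{1}{55}\right) \left(-1 + 119 - 3520\right)}{34727 + \left(-93 + \left(34 + 70\right)\right)} = \frac{-33739 + \frac{1}{2} \left(- \frac{1}{55}\right) \left(-1 + 119 - 3520\right)}{34727 + \left(-93 + 104\right)} = \frac{-33739 + \frac{1}{2} \left(- \frac{1}{55}\right) \left(-3402\right)}{34727 + 11} = \frac{-33739 + \frac{1701}{55}}{34738} = \left(- \frac{1853944}{55}\right) \frac{1}{34738} = - \frac{926972}{955295}$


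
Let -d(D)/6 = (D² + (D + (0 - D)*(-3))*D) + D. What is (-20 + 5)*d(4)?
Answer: 7560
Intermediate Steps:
d(D) = -30*D² - 6*D (d(D) = -6*((D² + (D + (0 - D)*(-3))*D) + D) = -6*((D² + (D - D*(-3))*D) + D) = -6*((D² + (D + 3*D)*D) + D) = -6*((D² + (4*D)*D) + D) = -6*((D² + 4*D²) + D) = -6*(5*D² + D) = -6*(D + 5*D²) = -30*D² - 6*D)
(-20 + 5)*d(4) = (-20 + 5)*(-6*4*(1 + 5*4)) = -(-90)*4*(1 + 20) = -(-90)*4*21 = -15*(-504) = 7560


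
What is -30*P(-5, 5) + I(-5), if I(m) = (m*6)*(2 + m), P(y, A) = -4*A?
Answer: 690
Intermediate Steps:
I(m) = 6*m*(2 + m) (I(m) = (6*m)*(2 + m) = 6*m*(2 + m))
-30*P(-5, 5) + I(-5) = -(-120)*5 + 6*(-5)*(2 - 5) = -30*(-20) + 6*(-5)*(-3) = 600 + 90 = 690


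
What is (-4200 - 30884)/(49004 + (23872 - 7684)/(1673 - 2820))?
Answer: -10060337/14047850 ≈ -0.71615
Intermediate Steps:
(-4200 - 30884)/(49004 + (23872 - 7684)/(1673 - 2820)) = -35084/(49004 + 16188/(-1147)) = -35084/(49004 + 16188*(-1/1147)) = -35084/(49004 - 16188/1147) = -35084/56191400/1147 = -35084*1147/56191400 = -10060337/14047850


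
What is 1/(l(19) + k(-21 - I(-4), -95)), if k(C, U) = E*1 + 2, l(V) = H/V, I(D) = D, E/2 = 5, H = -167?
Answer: 19/61 ≈ 0.31148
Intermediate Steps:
E = 10 (E = 2*5 = 10)
l(V) = -167/V
k(C, U) = 12 (k(C, U) = 10*1 + 2 = 10 + 2 = 12)
1/(l(19) + k(-21 - I(-4), -95)) = 1/(-167/19 + 12) = 1/(61/19) = 19/61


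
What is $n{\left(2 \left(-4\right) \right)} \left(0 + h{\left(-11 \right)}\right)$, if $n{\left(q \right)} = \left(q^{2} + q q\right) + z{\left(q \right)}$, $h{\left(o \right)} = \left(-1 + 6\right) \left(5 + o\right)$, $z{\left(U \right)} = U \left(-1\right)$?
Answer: $-4080$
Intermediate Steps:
$z{\left(U \right)} = - U$
$h{\left(o \right)} = 25 + 5 o$ ($h{\left(o \right)} = 5 \left(5 + o\right) = 25 + 5 o$)
$n{\left(q \right)} = - q + 2 q^{2}$ ($n{\left(q \right)} = \left(q^{2} + q q\right) - q = \left(q^{2} + q^{2}\right) - q = 2 q^{2} - q = - q + 2 q^{2}$)
$n{\left(2 \left(-4\right) \right)} \left(0 + h{\left(-11 \right)}\right) = 2 \left(-4\right) \left(-1 + 2 \cdot 2 \left(-4\right)\right) \left(0 + \left(25 + 5 \left(-11\right)\right)\right) = - 8 \left(-1 + 2 \left(-8\right)\right) \left(0 + \left(25 - 55\right)\right) = - 8 \left(-1 - 16\right) \left(0 - 30\right) = \left(-8\right) \left(-17\right) \left(-30\right) = 136 \left(-30\right) = -4080$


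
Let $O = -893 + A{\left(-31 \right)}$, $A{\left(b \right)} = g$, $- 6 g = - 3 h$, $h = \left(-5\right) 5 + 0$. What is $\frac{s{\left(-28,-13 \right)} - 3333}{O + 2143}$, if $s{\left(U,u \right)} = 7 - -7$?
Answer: $- \frac{6638}{2475} \approx -2.682$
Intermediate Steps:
$h = -25$ ($h = -25 + 0 = -25$)
$g = - \frac{25}{2}$ ($g = - \frac{\left(-3\right) \left(-25\right)}{6} = \left(- \frac{1}{6}\right) 75 = - \frac{25}{2} \approx -12.5$)
$A{\left(b \right)} = - \frac{25}{2}$
$s{\left(U,u \right)} = 14$ ($s{\left(U,u \right)} = 7 + 7 = 14$)
$O = - \frac{1811}{2}$ ($O = -893 - \frac{25}{2} = - \frac{1811}{2} \approx -905.5$)
$\frac{s{\left(-28,-13 \right)} - 3333}{O + 2143} = \frac{14 - 3333}{- \frac{1811}{2} + 2143} = - \frac{3319}{\frac{2475}{2}} = \left(-3319\right) \frac{2}{2475} = - \frac{6638}{2475}$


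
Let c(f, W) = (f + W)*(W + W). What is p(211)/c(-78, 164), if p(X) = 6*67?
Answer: 201/14104 ≈ 0.014251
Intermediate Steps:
c(f, W) = 2*W*(W + f) (c(f, W) = (W + f)*(2*W) = 2*W*(W + f))
p(X) = 402
p(211)/c(-78, 164) = 402/((2*164*(164 - 78))) = 402/((2*164*86)) = 402/28208 = 402*(1/28208) = 201/14104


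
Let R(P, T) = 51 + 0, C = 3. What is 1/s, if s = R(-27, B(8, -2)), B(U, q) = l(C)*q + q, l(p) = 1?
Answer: 1/51 ≈ 0.019608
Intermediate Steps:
B(U, q) = 2*q (B(U, q) = 1*q + q = q + q = 2*q)
R(P, T) = 51
s = 51
1/s = 1/51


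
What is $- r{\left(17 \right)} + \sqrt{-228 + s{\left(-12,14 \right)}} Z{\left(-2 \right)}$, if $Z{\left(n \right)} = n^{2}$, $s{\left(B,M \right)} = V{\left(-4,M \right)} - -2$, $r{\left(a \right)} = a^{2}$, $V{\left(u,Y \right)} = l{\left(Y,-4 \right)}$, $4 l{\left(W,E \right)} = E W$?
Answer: $-289 + 16 i \sqrt{15} \approx -289.0 + 61.968 i$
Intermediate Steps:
$l{\left(W,E \right)} = \frac{E W}{4}$
$V{\left(u,Y \right)} = - Y$ ($V{\left(u,Y \right)} = \frac{1}{4} \left(-4\right) Y = - Y$)
$s{\left(B,M \right)} = 2 - M$ ($s{\left(B,M \right)} = - M - -2 = - M + 2 = 2 - M$)
$- r{\left(17 \right)} + \sqrt{-228 + s{\left(-12,14 \right)}} Z{\left(-2 \right)} = - 17^{2} + \sqrt{-228 + \left(2 - 14\right)} \left(-2\right)^{2} = \left(-1\right) 289 + \sqrt{-228 + \left(2 - 14\right)} 4 = -289 + \sqrt{-228 - 12} \cdot 4 = -289 + \sqrt{-240} \cdot 4 = -289 + 4 i \sqrt{15} \cdot 4 = -289 + 16 i \sqrt{15}$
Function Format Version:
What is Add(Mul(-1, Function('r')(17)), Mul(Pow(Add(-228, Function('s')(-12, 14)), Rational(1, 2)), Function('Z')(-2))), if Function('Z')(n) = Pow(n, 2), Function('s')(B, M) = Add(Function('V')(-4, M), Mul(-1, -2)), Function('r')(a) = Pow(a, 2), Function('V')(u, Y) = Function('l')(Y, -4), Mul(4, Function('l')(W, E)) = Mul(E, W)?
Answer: Add(-289, Mul(16, I, Pow(15, Rational(1, 2)))) ≈ Add(-289.00, Mul(61.968, I))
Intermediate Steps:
Function('l')(W, E) = Mul(Rational(1, 4), E, W) (Function('l')(W, E) = Mul(Rational(1, 4), Mul(E, W)) = Mul(Rational(1, 4), E, W))
Function('V')(u, Y) = Mul(-1, Y) (Function('V')(u, Y) = Mul(Rational(1, 4), -4, Y) = Mul(-1, Y))
Function('s')(B, M) = Add(2, Mul(-1, M)) (Function('s')(B, M) = Add(Mul(-1, M), Mul(-1, -2)) = Add(Mul(-1, M), 2) = Add(2, Mul(-1, M)))
Add(Mul(-1, Function('r')(17)), Mul(Pow(Add(-228, Function('s')(-12, 14)), Rational(1, 2)), Function('Z')(-2))) = Add(Mul(-1, Pow(17, 2)), Mul(Pow(Add(-228, Add(2, Mul(-1, 14))), Rational(1, 2)), Pow(-2, 2))) = Add(Mul(-1, 289), Mul(Pow(Add(-228, Add(2, -14)), Rational(1, 2)), 4)) = Add(-289, Mul(Pow(Add(-228, -12), Rational(1, 2)), 4)) = Add(-289, Mul(Pow(-240, Rational(1, 2)), 4)) = Add(-289, Mul(Mul(4, I, Pow(15, Rational(1, 2))), 4)) = Add(-289, Mul(16, I, Pow(15, Rational(1, 2))))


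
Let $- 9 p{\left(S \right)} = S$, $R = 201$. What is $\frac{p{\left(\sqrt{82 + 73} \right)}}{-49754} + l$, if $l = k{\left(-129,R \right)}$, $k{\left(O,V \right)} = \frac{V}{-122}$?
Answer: $- \frac{201}{122} + \frac{\sqrt{155}}{447786} \approx -1.6475$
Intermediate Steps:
$p{\left(S \right)} = - \frac{S}{9}$
$k{\left(O,V \right)} = - \frac{V}{122}$ ($k{\left(O,V \right)} = V \left(- \frac{1}{122}\right) = - \frac{V}{122}$)
$l = - \frac{201}{122}$ ($l = \left(- \frac{1}{122}\right) 201 = - \frac{201}{122} \approx -1.6475$)
$\frac{p{\left(\sqrt{82 + 73} \right)}}{-49754} + l = \frac{\left(- \frac{1}{9}\right) \sqrt{82 + 73}}{-49754} - \frac{201}{122} = - \frac{\sqrt{155}}{9} \left(- \frac{1}{49754}\right) - \frac{201}{122} = \frac{\sqrt{155}}{447786} - \frac{201}{122} = - \frac{201}{122} + \frac{\sqrt{155}}{447786}$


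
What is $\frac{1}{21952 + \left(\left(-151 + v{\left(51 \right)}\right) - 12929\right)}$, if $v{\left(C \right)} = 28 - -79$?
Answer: $\frac{1}{8979} \approx 0.00011137$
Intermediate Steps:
$v{\left(C \right)} = 107$ ($v{\left(C \right)} = 28 + 79 = 107$)
$\frac{1}{21952 + \left(\left(-151 + v{\left(51 \right)}\right) - 12929\right)} = \frac{1}{21952 + \left(\left(-151 + 107\right) - 12929\right)} = \frac{1}{21952 - 12973} = \frac{1}{8979}$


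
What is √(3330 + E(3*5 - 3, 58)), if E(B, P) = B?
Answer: √3342 ≈ 57.810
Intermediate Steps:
√(3330 + E(3*5 - 3, 58)) = √(3330 + (3*5 - 3)) = √(3330 + (15 - 3)) = √(3330 + 12) = √3342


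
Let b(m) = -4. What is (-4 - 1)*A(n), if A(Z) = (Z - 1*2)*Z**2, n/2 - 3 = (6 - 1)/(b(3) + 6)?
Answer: -5445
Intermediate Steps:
n = 11 (n = 6 + 2*((6 - 1)/(-4 + 6)) = 6 + 2*(5/2) = 6 + 5 = 11)
A(Z) = Z**2*(-2 + Z) (A(Z) = (Z - 2)*Z**2 = (-2 + Z)*Z**2 = Z**2*(-2 + Z))
(-4 - 1)*A(n) = (-4 - 1)*(11**2*(-2 + 11)) = -605*9 = -5*1089 = -5445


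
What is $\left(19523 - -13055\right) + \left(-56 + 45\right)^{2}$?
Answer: $32699$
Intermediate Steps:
$\left(19523 - -13055\right) + \left(-56 + 45\right)^{2} = \left(19523 + 13055\right) + \left(-11\right)^{2} = 32578 + 121 = 32699$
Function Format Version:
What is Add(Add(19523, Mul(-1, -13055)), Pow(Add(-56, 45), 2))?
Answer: 32699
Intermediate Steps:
Add(Add(19523, Mul(-1, -13055)), Pow(Add(-56, 45), 2)) = Add(Add(19523, 13055), Pow(-11, 2)) = Add(32578, 121) = 32699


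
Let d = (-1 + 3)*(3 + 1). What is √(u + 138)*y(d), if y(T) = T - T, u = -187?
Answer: 0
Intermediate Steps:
d = 8 (d = 2*4 = 8)
y(T) = 0
√(u + 138)*y(d) = √(-187 + 138)*0 = √(-49)*0 = (7*I)*0 = 0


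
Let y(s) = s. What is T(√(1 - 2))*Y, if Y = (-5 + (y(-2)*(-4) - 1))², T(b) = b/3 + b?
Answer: 16*I/3 ≈ 5.3333*I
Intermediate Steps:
T(b) = 4*b/3 (T(b) = b*(⅓) + b = b/3 + b = 4*b/3)
Y = 4 (Y = (-5 + (-2*(-4) - 1))² = (-5 + (8 - 1))² = (-5 + 7)² = 2² = 4)
T(√(1 - 2))*Y = (4*√(1 - 2)/3)*4 = (4*√(-1)/3)*4 = (4*I/3)*4 = 16*I/3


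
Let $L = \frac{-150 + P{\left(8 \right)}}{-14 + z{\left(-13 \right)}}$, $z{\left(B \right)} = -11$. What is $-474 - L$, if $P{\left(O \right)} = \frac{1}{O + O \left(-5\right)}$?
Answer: $- \frac{384001}{800} \approx -480.0$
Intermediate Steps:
$P{\left(O \right)} = - \frac{1}{4 O}$ ($P{\left(O \right)} = \frac{1}{O - 5 O} = \frac{1}{\left(-4\right) O} = - \frac{1}{4 O}$)
$L = \frac{4801}{800}$ ($L = \frac{-150 - \frac{1}{4 \cdot 8}}{-14 - 11} = \frac{-150 - \frac{1}{32}}{-25} = \left(-150 - \frac{1}{32}\right) \left(- \frac{1}{25}\right) = \left(- \frac{4801}{32}\right) \left(- \frac{1}{25}\right) = \frac{4801}{800} \approx 6.0013$)
$-474 - L = -474 - \frac{4801}{800} = - \frac{384001}{800}$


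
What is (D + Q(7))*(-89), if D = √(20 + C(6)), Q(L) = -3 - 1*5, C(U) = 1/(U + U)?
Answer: 712 - 89*√723/6 ≈ 313.15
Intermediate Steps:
C(U) = 1/(2*U)
Q(L) = -8 (Q(L) = -3 - 5 = -8)
D = √723/6 (D = √(20 + (½)/6) = √(20 + (½)*(⅙)) = √(20 + 1/12) = √(241/12) = √723/6 ≈ 4.4814)
(D + Q(7))*(-89) = (√723/6 - 8)*(-89) = (-8 + √723/6)*(-89) = 712 - 89*√723/6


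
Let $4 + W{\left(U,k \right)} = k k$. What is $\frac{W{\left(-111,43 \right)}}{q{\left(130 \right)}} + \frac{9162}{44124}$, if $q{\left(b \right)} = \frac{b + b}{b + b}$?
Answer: $\frac{13569657}{7354} \approx 1845.2$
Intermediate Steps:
$W{\left(U,k \right)} = -4 + k^{2}$ ($W{\left(U,k \right)} = -4 + k k = -4 + k^{2}$)
$q{\left(b \right)} = 1$ ($q{\left(b \right)} = \frac{2 b}{2 b} = 2 b \frac{1}{2 b} = 1$)
$\frac{W{\left(-111,43 \right)}}{q{\left(130 \right)}} + \frac{9162}{44124} = \frac{-4 + 43^{2}}{1} + \frac{9162}{44124} = \left(-4 + 1849\right) 1 + 9162 \cdot \frac{1}{44124} = 1845 \cdot 1 + \frac{1527}{7354} = 1845 + \frac{1527}{7354} = \frac{13569657}{7354}$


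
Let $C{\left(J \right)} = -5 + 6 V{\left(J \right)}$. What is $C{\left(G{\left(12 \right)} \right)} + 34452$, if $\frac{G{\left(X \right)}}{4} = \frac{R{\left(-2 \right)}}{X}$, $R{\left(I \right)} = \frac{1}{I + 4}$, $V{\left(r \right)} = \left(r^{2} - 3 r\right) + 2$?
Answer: $\frac{206737}{6} \approx 34456.0$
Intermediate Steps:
$V{\left(r \right)} = 2 + r^{2} - 3 r$
$R{\left(I \right)} = \frac{1}{4 + I}$
$G{\left(X \right)} = \frac{2}{X}$ ($G{\left(X \right)} = 4 \frac{1}{\left(4 - 2\right) X} = 4 \frac{1}{2 X} = \frac{2}{X}$)
$C{\left(J \right)} = 7 - 18 J + 6 J^{2}$ ($C{\left(J \right)} = -5 + 6 \left(2 + J^{2} - 3 J\right) = -5 + \left(12 - 18 J + 6 J^{2}\right) = 7 - 18 J + 6 J^{2}$)
$C{\left(G{\left(12 \right)} \right)} + 34452 = \left(7 - 18 \cdot \frac{2}{12} + 6 \left(\frac{2}{12}\right)^{2}\right) + 34452 = \left(7 - 18 \cdot 2 \cdot \frac{1}{12} + 6 \left(2 \cdot \frac{1}{12}\right)^{2}\right) + 34452 = \left(7 - 3 + \frac{6}{36}\right) + 34452 = \left(7 - 3 + 6 \cdot \frac{1}{36}\right) + 34452 = \left(7 - 3 + \frac{1}{6}\right) + 34452 = \frac{25}{6} + 34452 = \frac{206737}{6}$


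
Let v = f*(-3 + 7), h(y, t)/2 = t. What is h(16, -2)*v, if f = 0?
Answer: 0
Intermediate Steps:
h(y, t) = 2*t
v = 0 (v = 0*(-3 + 7) = 0*4 = 0)
h(16, -2)*v = (2*(-2))*0 = -4*0 = 0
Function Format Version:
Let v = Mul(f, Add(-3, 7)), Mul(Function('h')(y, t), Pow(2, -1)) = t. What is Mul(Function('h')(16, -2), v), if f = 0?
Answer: 0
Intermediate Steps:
Function('h')(y, t) = Mul(2, t)
v = 0 (v = Mul(0, Add(-3, 7)) = Mul(0, 4) = 0)
Mul(Function('h')(16, -2), v) = Mul(Mul(2, -2), 0) = Mul(-4, 0) = 0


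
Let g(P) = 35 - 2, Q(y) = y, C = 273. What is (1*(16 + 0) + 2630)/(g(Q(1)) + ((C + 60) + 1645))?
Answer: 2646/2011 ≈ 1.3158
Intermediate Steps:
g(P) = 33
(1*(16 + 0) + 2630)/(g(Q(1)) + ((C + 60) + 1645)) = (1*(16 + 0) + 2630)/(33 + ((273 + 60) + 1645)) = (1*16 + 2630)/(33 + (333 + 1645)) = (16 + 2630)/(33 + 1978) = 2646/2011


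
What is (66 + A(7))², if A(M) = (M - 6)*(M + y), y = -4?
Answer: 4761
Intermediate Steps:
A(M) = (-6 + M)*(-4 + M) (A(M) = (M - 6)*(M - 4) = (-6 + M)*(-4 + M))
(66 + A(7))² = (66 + (24 + 7² - 10*7))² = (66 + (24 + 49 - 70))² = (66 + 3)² = 69² = 4761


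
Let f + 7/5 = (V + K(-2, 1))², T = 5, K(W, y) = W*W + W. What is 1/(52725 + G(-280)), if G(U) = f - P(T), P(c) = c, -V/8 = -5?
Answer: 5/272413 ≈ 1.8354e-5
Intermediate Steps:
K(W, y) = W + W² (K(W, y) = W² + W = W + W²)
V = 40 (V = -8*(-5) = 40)
f = 8813/5 (f = -7/5 + (40 - 2*(1 - 2))² = -7/5 + (40 - 2*(-1))² = -7/5 + (40 + 2)² = -7/5 + 42² = -7/5 + 1764 = 8813/5 ≈ 1762.6)
G(U) = 8788/5 (G(U) = 8813/5 - 1*5 = 8813/5 - 5 = 8788/5)
1/(52725 + G(-280)) = 1/(52725 + 8788/5) = 1/(272413/5) = 5/272413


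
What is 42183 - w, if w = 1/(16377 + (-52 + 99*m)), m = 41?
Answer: 859858271/20384 ≈ 42183.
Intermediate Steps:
w = 1/20384 (w = 1/(16377 + (-52 + 99*41)) = 1/(16377 + (-52 + 4059)) = 1/(16377 + 4007) = 1/20384 ≈ 4.9058e-5)
42183 - w = 42183 - 1*1/20384 = 42183 - 1/20384 = 859858271/20384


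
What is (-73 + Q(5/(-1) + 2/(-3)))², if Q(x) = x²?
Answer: 135424/81 ≈ 1671.9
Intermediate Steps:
(-73 + Q(5/(-1) + 2/(-3)))² = (-73 + (5/(-1) + 2/(-3))²)² = (-73 + (5*(-1) + 2*(-⅓))²)² = (-73 + (-5 - ⅔)²)² = (-73 + (-17/3)²)² = (-73 + 289/9)² = (-368/9)² = 135424/81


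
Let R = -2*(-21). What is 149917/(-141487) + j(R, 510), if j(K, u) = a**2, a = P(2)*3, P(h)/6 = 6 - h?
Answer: 733318691/141487 ≈ 5182.9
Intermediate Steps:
P(h) = 36 - 6*h (P(h) = 6*(6 - h) = 36 - 6*h)
a = 72 (a = (36 - 6*2)*3 = (36 - 12)*3 = 24*3 = 72)
R = 42
j(K, u) = 5184 (j(K, u) = 72**2 = 5184)
149917/(-141487) + j(R, 510) = 149917/(-141487) + 5184 = 149917*(-1/141487) + 5184 = -149917/141487 + 5184 = 733318691/141487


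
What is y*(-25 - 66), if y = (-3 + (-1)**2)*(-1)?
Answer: -182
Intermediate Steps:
y = 2 (y = (-3 + 1)*(-1) = -2*(-1) = 2)
y*(-25 - 66) = 2*(-25 - 66) = 2*(-91) = -182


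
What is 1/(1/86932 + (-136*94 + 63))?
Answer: -86932/1105861971 ≈ -7.8610e-5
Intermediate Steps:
1/(1/86932 + (-136*94 + 63)) = 1/(1/86932 + (-12784 + 63)) = 1/(1/86932 - 12721) = 1/(-1105861971/86932) = -86932/1105861971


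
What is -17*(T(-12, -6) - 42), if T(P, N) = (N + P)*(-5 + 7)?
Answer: 1326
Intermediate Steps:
T(P, N) = 2*N + 2*P (T(P, N) = (N + P)*2 = 2*N + 2*P)
-17*(T(-12, -6) - 42) = -17*((2*(-6) + 2*(-12)) - 42) = -17*((-12 - 24) - 42) = -17*(-36 - 42) = -17*(-78) = 1326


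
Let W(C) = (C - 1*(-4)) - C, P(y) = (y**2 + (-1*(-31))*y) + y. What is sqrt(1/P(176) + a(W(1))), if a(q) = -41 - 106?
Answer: 5*I*sqrt(30781465)/2288 ≈ 12.124*I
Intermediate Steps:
P(y) = y**2 + 32*y (P(y) = (y**2 + 31*y) + y = y**2 + 32*y)
W(C) = 4 (W(C) = (C + 4) - C = (4 + C) - C = 4)
a(q) = -147
sqrt(1/P(176) + a(W(1))) = sqrt(1/(176*(32 + 176)) - 147) = sqrt(1/(176*208) - 147) = sqrt(1/36608 - 147) = sqrt(-5381375/36608) = 5*I*sqrt(30781465)/2288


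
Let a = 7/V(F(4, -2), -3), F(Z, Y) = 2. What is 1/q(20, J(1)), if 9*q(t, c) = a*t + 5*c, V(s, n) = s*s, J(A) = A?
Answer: 9/40 ≈ 0.22500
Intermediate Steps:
V(s, n) = s**2
a = 7/4 (a = 7/(2**2) = 7/4 ≈ 1.7500)
q(t, c) = 5*c/9 + 7*t/36 (q(t, c) = (7*t/4 + 5*c)/9 = (5*c + 7*t/4)/9 = 5*c/9 + 7*t/36)
1/q(20, J(1)) = 1/((5/9)*1 + (7/36)*20) = 1/(5/9 + 35/9) = 1/(40/9) = 9/40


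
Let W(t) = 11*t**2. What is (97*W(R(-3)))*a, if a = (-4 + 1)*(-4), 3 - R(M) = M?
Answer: 460944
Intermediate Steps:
R(M) = 3 - M
a = 12 (a = -3*(-4) = 12)
(97*W(R(-3)))*a = (97*(11*(3 - 1*(-3))**2))*12 = (97*(11*(3 + 3)**2))*12 = (97*(11*6**2))*12 = (97*(11*36))*12 = (97*396)*12 = 38412*12 = 460944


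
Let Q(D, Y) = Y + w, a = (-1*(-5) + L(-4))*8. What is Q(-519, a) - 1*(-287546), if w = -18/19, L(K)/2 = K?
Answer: 5462900/19 ≈ 2.8752e+5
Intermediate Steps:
L(K) = 2*K
w = -18/19 (w = -18*1/19 = -18/19 ≈ -0.94737)
a = -24 (a = (-1*(-5) + 2*(-4))*8 = (5 - 8)*8 = -3*8 = -24)
Q(D, Y) = -18/19 + Y (Q(D, Y) = Y - 18/19 = -18/19 + Y)
Q(-519, a) - 1*(-287546) = (-18/19 - 24) - 1*(-287546) = -474/19 + 287546 = 5462900/19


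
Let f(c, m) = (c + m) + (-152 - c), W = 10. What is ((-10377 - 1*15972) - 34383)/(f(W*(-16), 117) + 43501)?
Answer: -30366/21733 ≈ -1.3972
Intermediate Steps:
f(c, m) = -152 + m
((-10377 - 1*15972) - 34383)/(f(W*(-16), 117) + 43501) = ((-10377 - 1*15972) - 34383)/((-152 + 117) + 43501) = ((-10377 - 15972) - 34383)/(-35 + 43501) = (-26349 - 34383)/43466 = -60732*1/43466 = -30366/21733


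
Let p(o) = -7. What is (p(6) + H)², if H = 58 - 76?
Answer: 625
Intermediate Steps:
H = -18
(p(6) + H)² = (-7 - 18)² = (-25)² = 625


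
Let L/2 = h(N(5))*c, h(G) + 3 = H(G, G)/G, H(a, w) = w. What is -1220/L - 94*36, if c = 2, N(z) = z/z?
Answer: -6463/2 ≈ -3231.5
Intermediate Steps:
N(z) = 1
h(G) = -2 (h(G) = -3 + G/G = -3 + 1 = -2)
L = -8 (L = 2*(-2*2) = 2*(-4) = -8)
-1220/L - 94*36 = -1220/(-8) - 94*36 = -1220*(-1/8) - 3384 = 305/2 - 3384 = -6463/2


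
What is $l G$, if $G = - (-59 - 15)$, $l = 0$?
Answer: $0$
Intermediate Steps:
$G = 74$ ($G = - (-59 - 15) = \left(-1\right) \left(-74\right) = 74$)
$l G = 0 \cdot 74 = 0$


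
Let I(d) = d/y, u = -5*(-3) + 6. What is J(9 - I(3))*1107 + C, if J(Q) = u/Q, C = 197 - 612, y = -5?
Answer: 32105/16 ≈ 2006.6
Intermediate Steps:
u = 21 (u = 15 + 6 = 21)
C = -415
I(d) = -d/5 (I(d) = d/(-5) = d*(-⅕) = -d/5)
J(Q) = 21/Q
J(9 - I(3))*1107 + C = (21/(9 - (-1)*3/5))*1107 - 415 = (21/(9 - 1*(-⅗)))*1107 - 415 = (21/(9 + ⅗))*1107 - 415 = (21/(48/5))*1107 - 415 = (21*(5/48))*1107 - 415 = (35/16)*1107 - 415 = 38745/16 - 415 = 32105/16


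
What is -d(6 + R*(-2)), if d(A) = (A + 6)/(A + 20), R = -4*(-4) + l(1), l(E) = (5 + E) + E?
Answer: -17/10 ≈ -1.7000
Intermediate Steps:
l(E) = 5 + 2*E
R = 23 (R = -4*(-4) + (5 + 2*1) = 16 + (5 + 2) = 16 + 7 = 23)
d(A) = (6 + A)/(20 + A)
-d(6 + R*(-2)) = -(6 + (6 + 23*(-2)))/(20 + (6 + 23*(-2))) = -(6 + (6 - 46))/(20 + (6 - 46)) = -(6 - 40)/(20 - 40) = -(-34)/(-20) = -(-1)*(-34)/20 = -1*17/10 = -17/10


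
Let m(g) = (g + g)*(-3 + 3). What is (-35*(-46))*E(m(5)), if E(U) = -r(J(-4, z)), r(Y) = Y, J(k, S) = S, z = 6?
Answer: -9660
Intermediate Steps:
m(g) = 0 (m(g) = (2*g)*0 = 0)
E(U) = -6 (E(U) = -1*6 = -6)
(-35*(-46))*E(m(5)) = -35*(-46)*(-6) = 1610*(-6) = -9660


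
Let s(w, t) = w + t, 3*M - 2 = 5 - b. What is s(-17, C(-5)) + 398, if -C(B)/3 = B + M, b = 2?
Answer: 391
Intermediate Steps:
M = 5/3 (M = 2/3 + (5 - 1*2)/3 = 2/3 + (5 - 2)/3 = 2/3 + (1/3)*3 = 2/3 + 1 = 5/3 ≈ 1.6667)
C(B) = -5 - 3*B (C(B) = -3*(B + 5/3) = -3*(5/3 + B) = -5 - 3*B)
s(w, t) = t + w
s(-17, C(-5)) + 398 = ((-5 - 3*(-5)) - 17) + 398 = ((-5 + 15) - 17) + 398 = (10 - 17) + 398 = -7 + 398 = 391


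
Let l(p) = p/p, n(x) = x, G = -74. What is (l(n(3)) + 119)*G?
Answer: -8880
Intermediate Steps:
l(p) = 1
(l(n(3)) + 119)*G = (1 + 119)*(-74) = 120*(-74) = -8880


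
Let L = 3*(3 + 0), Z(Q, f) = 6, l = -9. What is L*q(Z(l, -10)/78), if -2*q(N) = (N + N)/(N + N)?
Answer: -9/2 ≈ -4.5000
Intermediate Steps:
q(N) = -1/2 (q(N) = -(N + N)/(2*(N + N)) = -2*N/(2*(2*N)) = -2*N*1/(2*N)/2 = -1/2*1 = -1/2)
L = 9 (L = 3*3 = 9)
L*q(Z(l, -10)/78) = 9*(-1/2) = -9/2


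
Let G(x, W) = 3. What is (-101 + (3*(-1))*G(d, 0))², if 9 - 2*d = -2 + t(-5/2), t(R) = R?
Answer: 12100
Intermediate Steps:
d = 27/4 (d = 9/2 - (-2 - 5/2)/2 = 9/2 - ½*(-9/2) = 9/2 + 9/4 = 27/4 ≈ 6.7500)
(-101 + (3*(-1))*G(d, 0))² = (-101 + (3*(-1))*3)² = (-101 - 3*3)² = (-101 - 9)² = (-110)² = 12100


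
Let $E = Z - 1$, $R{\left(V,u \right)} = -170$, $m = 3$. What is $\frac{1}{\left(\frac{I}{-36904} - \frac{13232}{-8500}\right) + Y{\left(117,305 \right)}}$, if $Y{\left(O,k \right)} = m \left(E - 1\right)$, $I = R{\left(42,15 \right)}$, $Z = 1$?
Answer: $- \frac{39210500}{56411659} \approx -0.69508$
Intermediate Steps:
$I = -170$
$E = 0$ ($E = 1 - 1 = 0$)
$Y{\left(O,k \right)} = -3$ ($Y{\left(O,k \right)} = 3 \left(0 - 1\right) = 3 \left(-1\right) = -3$)
$\frac{1}{\left(\frac{I}{-36904} - \frac{13232}{-8500}\right) + Y{\left(117,305 \right)}} = \frac{1}{\left(- \frac{170}{-36904} - \frac{13232}{-8500}\right) - 3} = \frac{1}{\left(\left(-170\right) \left(- \frac{1}{36904}\right) - - \frac{3308}{2125}\right) - 3} = \frac{1}{\left(\frac{85}{18452} + \frac{3308}{2125}\right) - 3} = \frac{1}{\frac{61219841}{39210500} - 3} = \frac{1}{- \frac{56411659}{39210500}} = - \frac{39210500}{56411659}$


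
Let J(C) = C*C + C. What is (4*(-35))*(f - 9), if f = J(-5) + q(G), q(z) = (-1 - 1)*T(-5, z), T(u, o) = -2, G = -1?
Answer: -2100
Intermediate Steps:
J(C) = C + C² (J(C) = C² + C = C + C²)
q(z) = 4 (q(z) = (-1 - 1)*(-2) = -2*(-2) = 4)
f = 24 (f = -5*(1 - 5) + 4 = -5*(-4) + 4 = 20 + 4 = 24)
(4*(-35))*(f - 9) = (4*(-35))*(24 - 9) = -140*15 = -2100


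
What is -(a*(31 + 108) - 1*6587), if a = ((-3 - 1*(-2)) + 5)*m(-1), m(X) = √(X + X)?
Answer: 6587 - 556*I*√2 ≈ 6587.0 - 786.3*I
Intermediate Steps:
m(X) = √2*√X (m(X) = √(2*X) = √2*√X)
a = 4*I*√2 (a = ((-3 - 1*(-2)) + 5)*(√2*√(-1)) = ((-3 + 2) + 5)*(√2*I) = (-1 + 5)*(I*√2) = 4*(I*√2) = 4*I*√2 ≈ 5.6569*I)
-(a*(31 + 108) - 1*6587) = -((4*I*√2)*(31 + 108) - 1*6587) = -((4*I*√2)*139 - 6587) = -(556*I*√2 - 6587) = -(-6587 + 556*I*√2) = 6587 - 556*I*√2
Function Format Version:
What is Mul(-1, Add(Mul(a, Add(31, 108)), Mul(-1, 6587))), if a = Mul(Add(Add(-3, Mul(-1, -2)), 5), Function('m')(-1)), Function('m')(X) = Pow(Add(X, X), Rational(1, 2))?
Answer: Add(6587, Mul(-556, I, Pow(2, Rational(1, 2)))) ≈ Add(6587.0, Mul(-786.30, I))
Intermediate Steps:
Function('m')(X) = Mul(Pow(2, Rational(1, 2)), Pow(X, Rational(1, 2))) (Function('m')(X) = Pow(Mul(2, X), Rational(1, 2)) = Mul(Pow(2, Rational(1, 2)), Pow(X, Rational(1, 2))))
a = Mul(4, I, Pow(2, Rational(1, 2))) (a = Mul(Add(Add(-3, Mul(-1, -2)), 5), Mul(Pow(2, Rational(1, 2)), Pow(-1, Rational(1, 2)))) = Mul(Add(Add(-3, 2), 5), Mul(Pow(2, Rational(1, 2)), I)) = Mul(Add(-1, 5), Mul(I, Pow(2, Rational(1, 2)))) = Mul(4, Mul(I, Pow(2, Rational(1, 2)))) = Mul(4, I, Pow(2, Rational(1, 2))) ≈ Mul(5.6569, I))
Mul(-1, Add(Mul(a, Add(31, 108)), Mul(-1, 6587))) = Mul(-1, Add(Mul(Mul(4, I, Pow(2, Rational(1, 2))), Add(31, 108)), Mul(-1, 6587))) = Mul(-1, Add(Mul(Mul(4, I, Pow(2, Rational(1, 2))), 139), -6587)) = Mul(-1, Add(Mul(556, I, Pow(2, Rational(1, 2))), -6587)) = Mul(-1, Add(-6587, Mul(556, I, Pow(2, Rational(1, 2))))) = Add(6587, Mul(-556, I, Pow(2, Rational(1, 2))))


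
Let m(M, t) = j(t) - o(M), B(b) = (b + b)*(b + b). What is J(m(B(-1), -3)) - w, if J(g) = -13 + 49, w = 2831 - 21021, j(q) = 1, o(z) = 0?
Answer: 18226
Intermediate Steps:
B(b) = 4*b**2 (B(b) = (2*b)*(2*b) = 4*b**2)
m(M, t) = 1 (m(M, t) = 1 - 1*0 = 1 + 0 = 1)
w = -18190
J(g) = 36
J(m(B(-1), -3)) - w = 36 - 1*(-18190) = 36 + 18190 = 18226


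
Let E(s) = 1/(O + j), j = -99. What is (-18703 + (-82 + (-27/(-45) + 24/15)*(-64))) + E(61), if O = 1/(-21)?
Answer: -7873137/416 ≈ -18926.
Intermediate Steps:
O = -1/21 (O = 1*(-1/21) = -1/21 ≈ -0.047619)
E(s) = -21/2080 (E(s) = 1/(-1/21 - 99) = 1/(-2080/21) = -21/2080)
(-18703 + (-82 + (-27/(-45) + 24/15)*(-64))) + E(61) = (-18703 + (-82 + (-27/(-45) + 24/15)*(-64))) - 21/2080 = (-18703 + (-82 + (-27*(-1/45) + 24*(1/15))*(-64))) - 21/2080 = (-18703 + (-82 + (⅗ + 8/5)*(-64))) - 21/2080 = (-18703 + (-82 + (11/5)*(-64))) - 21/2080 = (-18703 + (-82 - 704/5)) - 21/2080 = (-18703 - 1114/5) - 21/2080 = -94629/5 - 21/2080 = -7873137/416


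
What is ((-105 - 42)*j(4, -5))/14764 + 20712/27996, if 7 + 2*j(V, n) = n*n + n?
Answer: 46506965/68888824 ≈ 0.67510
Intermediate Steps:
j(V, n) = -7/2 + n/2 + n**2/2 (j(V, n) = -7/2 + (n*n + n)/2 = -7/2 + (n**2 + n)/2 = -7/2 + (n + n**2)/2 = -7/2 + (n/2 + n**2/2) = -7/2 + n/2 + n**2/2)
((-105 - 42)*j(4, -5))/14764 + 20712/27996 = ((-105 - 42)*(-7/2 + (1/2)*(-5) + (1/2)*(-5)**2))/14764 + 20712/27996 = -147*(-7/2 - 5/2 + (1/2)*25)*(1/14764) + 20712*(1/27996) = -147*(-7/2 - 5/2 + 25/2)*(1/14764) + 1726/2333 = -147*13/2*(1/14764) + 1726/2333 = -1911/2*1/14764 + 1726/2333 = -1911/29528 + 1726/2333 = 46506965/68888824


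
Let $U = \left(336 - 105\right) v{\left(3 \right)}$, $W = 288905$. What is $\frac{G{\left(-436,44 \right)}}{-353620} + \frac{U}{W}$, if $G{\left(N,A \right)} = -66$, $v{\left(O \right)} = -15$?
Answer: $- \frac{120622557}{10216258610} \approx -0.011807$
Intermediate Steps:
$U = -3465$ ($U = \left(336 - 105\right) \left(-15\right) = 231 \left(-15\right) = -3465$)
$\frac{G{\left(-436,44 \right)}}{-353620} + \frac{U}{W} = - \frac{66}{-353620} - \frac{3465}{288905} = \left(-66\right) \left(- \frac{1}{353620}\right) - \frac{693}{57781} = \frac{33}{176810} - \frac{693}{57781} = - \frac{120622557}{10216258610}$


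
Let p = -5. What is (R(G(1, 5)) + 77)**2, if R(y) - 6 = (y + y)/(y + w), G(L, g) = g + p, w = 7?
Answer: 6889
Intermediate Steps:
G(L, g) = -5 + g (G(L, g) = g - 5 = -5 + g)
R(y) = 6 + 2*y/(7 + y) (R(y) = 6 + (y + y)/(y + 7) = 6 + (2*y)/(7 + y) = 6 + 2*y/(7 + y))
(R(G(1, 5)) + 77)**2 = (2*(21 + 4*(-5 + 5))/(7 + (-5 + 5)) + 77)**2 = (2*(21 + 4*0)/(7 + 0) + 77)**2 = (2*(21 + 0)/7 + 77)**2 = (2*(1/7)*21 + 77)**2 = (6 + 77)**2 = 83**2 = 6889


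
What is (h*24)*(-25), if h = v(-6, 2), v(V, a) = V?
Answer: 3600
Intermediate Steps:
h = -6
(h*24)*(-25) = -6*24*(-25) = -144*(-25) = 3600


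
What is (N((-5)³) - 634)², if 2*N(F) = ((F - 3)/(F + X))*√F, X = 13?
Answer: 19693844/49 - 25360*I*√5/7 ≈ 4.0192e+5 - 8101.0*I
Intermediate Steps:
N(F) = √F*(-3 + F)/(2*(13 + F)) (N(F) = (((F - 3)/(F + 13))*√F)/2 = (((-3 + F)/(13 + F))*√F)/2 = (√F*(-3 + F)/(13 + F))/2 = √F*(-3 + F)/(2*(13 + F)))
(N((-5)³) - 634)² = (√((-5)³)*(-3 + (-5)³)/(2*(13 + (-5)³)) - 634)² = (√(-125)*(-3 - 125)/(2*(13 - 125)) - 634)² = ((½)*(5*I*√5)*(-128)/(-112) - 634)² = ((½)*(5*I*√5)*(-1/112)*(-128) - 634)² = (20*I*√5/7 - 634)² = (-634 + 20*I*√5/7)²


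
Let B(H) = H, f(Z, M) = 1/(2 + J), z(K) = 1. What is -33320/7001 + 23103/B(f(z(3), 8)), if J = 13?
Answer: 2426128225/7001 ≈ 3.4654e+5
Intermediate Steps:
f(Z, M) = 1/15 (f(Z, M) = 1/(2 + 13) = 1/15)
-33320/7001 + 23103/B(f(z(3), 8)) = -33320/7001 + 23103/(1/15) = -33320*1/7001 + 23103*15 = -33320/7001 + 346545 = 2426128225/7001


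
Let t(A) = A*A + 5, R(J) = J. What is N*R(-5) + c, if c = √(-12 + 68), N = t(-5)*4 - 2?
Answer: -590 + 2*√14 ≈ -582.52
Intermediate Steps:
t(A) = 5 + A² (t(A) = A² + 5 = 5 + A²)
N = 118 (N = (5 + (-5)²)*4 - 2 = (5 + 25)*4 - 2 = 30*4 - 2 = 120 - 2 = 118)
c = 2*√14 (c = √56 = 2*√14 ≈ 7.4833)
N*R(-5) + c = 118*(-5) + 2*√14 = -590 + 2*√14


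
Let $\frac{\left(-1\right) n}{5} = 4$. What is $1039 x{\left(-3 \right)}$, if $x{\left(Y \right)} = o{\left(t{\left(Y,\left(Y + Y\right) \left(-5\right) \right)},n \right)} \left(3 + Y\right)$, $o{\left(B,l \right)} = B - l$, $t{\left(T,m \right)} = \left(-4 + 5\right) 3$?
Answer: $0$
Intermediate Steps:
$n = -20$ ($n = \left(-5\right) 4 = -20$)
$t{\left(T,m \right)} = 3$ ($t{\left(T,m \right)} = 1 \cdot 3 = 3$)
$x{\left(Y \right)} = 69 + 23 Y$ ($x{\left(Y \right)} = \left(3 - -20\right) \left(3 + Y\right) = \left(3 + 20\right) \left(3 + Y\right) = 23 \left(3 + Y\right) = 69 + 23 Y$)
$1039 x{\left(-3 \right)} = 1039 \left(69 + 23 \left(-3\right)\right) = 1039 \left(69 - 69\right) = 1039 \cdot 0 = 0$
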